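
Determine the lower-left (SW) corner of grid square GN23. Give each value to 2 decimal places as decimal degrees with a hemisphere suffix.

Field G=6, N=13: +6·20° lon, +13·10° lat → SW at lon -60°, lat 40°.
Square 2, 3: +2·2° lon, +3·1° lat → SW at lon -56°, lat 43°.
latitude 43.00° N, longitude 56.00° W.

43.00° N, 56.00° W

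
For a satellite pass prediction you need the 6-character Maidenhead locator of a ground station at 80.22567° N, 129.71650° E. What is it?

Offset from 180°W / 90°S: lon 309.7165°, lat 170.2257°.
Field: 309.7165/20 → 15 → P, 170.2257/10 → 17 → R; chars PR.
Square: 9.7165/2 → 4, 0.2257/1 → 0; chars 40.
Subsquare: 1.7165/0.0833333 → 20 → u, 0.2257/0.0416667 → 5 → f; chars uf.

PR40uf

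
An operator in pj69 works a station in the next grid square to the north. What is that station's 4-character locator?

PK60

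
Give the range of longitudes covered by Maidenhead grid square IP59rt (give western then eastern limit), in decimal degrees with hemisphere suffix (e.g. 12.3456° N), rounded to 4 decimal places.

8.5833° W, 8.5000° W

Field I=8, P=15: +8·20° lon, +15·10° lat → SW at lon -20°, lat 60°.
Square 5, 9: +5·2° lon, +9·1° lat → SW at lon -10°, lat 69°.
Subsquare r=17, t=19: +17·0.0833333° lon, +19·0.0416667° lat → SW at lon -8.58333°, lat 69.7917°.
Cell spans 0.0833333° lon × 0.0416667° lat.
west 8.5833° W, east 8.5000° W.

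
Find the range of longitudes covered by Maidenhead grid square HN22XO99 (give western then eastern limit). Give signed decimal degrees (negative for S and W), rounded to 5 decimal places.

-34.00833, -34.00000

Field H=7, N=13: +7·20° lon, +13·10° lat → SW at lon -40°, lat 40°.
Square 2, 2: +2·2° lon, +2·1° lat → SW at lon -36°, lat 42°.
Subsquare x=23, o=14: +23·0.0833333° lon, +14·0.0416667° lat → SW at lon -34.0833°, lat 42.5833°.
Extended square 9, 9: +9·0.00833333° lon, +9·0.00416667° lat → SW at lon -34.0083°, lat 42.6208°.
Cell spans 0.00833333° lon × 0.00416667° lat.
west -34.00833, east -34.00000.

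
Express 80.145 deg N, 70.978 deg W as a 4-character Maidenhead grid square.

FR40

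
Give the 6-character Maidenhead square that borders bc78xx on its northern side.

Latitude subsquare x = 23; +1 → 24, wraps to 0 = a, carry into square.
Latitude square 8; +1 → 9.
The longitude characters are unchanged.

BC79xa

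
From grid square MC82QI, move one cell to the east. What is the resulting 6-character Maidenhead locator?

Longitude subsquare q = 16; +1 → 17 = r.
The latitude characters are unchanged.

MC82ri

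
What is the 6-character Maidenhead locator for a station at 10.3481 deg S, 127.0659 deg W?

Shift to the Maidenhead origin (180°W, 90°S): lon 52.9341, lat 79.6519.
Field: lon ⌊52.9341/20⌋ = 2 → C; lat ⌊79.6519/10⌋ = 7 → H.
Square: lon ⌊12.9341/2⌋ = 6; lat ⌊9.6519/1⌋ = 9.
Subsquare: lon ⌊0.9341/0.0833333⌋ = 11 → l; lat ⌊0.6519/0.0416667⌋ = 15 → p.

CH69lp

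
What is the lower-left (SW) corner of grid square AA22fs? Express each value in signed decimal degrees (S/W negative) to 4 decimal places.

-87.2500, -175.5833

Field A=0, A=0: +0·20° lon, +0·10° lat → SW at lon -180°, lat -90°.
Square 2, 2: +2·2° lon, +2·1° lat → SW at lon -176°, lat -88°.
Subsquare f=5, s=18: +5·0.0833333° lon, +18·0.0416667° lat → SW at lon -175.583°, lat -87.25°.
latitude -87.2500, longitude -175.5833.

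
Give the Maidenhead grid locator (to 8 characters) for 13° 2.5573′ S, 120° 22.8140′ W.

CH96tw49

Offset from 180°W / 90°S: lon 59.61977°, lat 76.95738°.
Field (20°×10°, letters A–R): 59.61977/20 → 2 → C, 76.95738/10 → 7 → H; chars CH.
Square (2°×1°, digits 0–9): 19.61977/2 → 9, 6.95738/1 → 6; chars 96.
Subsquare (5′×2.5′, letters a–x): 1.61977/0.0833333 → 19 → t, 0.95738/0.0416667 → 22 → w; chars tw.
Extended square (30″×15″, digits 0–9): 0.03643/0.00833333 → 4, 0.04071/0.00416667 → 9; chars 49.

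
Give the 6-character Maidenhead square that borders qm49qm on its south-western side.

Longitude subsquare q = 16; −1 → 15 = p.
Latitude subsquare m = 12; −1 → 11 = l.

QM49pl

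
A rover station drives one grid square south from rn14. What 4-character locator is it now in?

RN13

Latitude square 4; −1 → 3.
The longitude characters are unchanged.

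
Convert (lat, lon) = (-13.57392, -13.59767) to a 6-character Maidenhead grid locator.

IH36ek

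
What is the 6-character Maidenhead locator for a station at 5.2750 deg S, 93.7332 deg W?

Add 180° to longitude and 90° to latitude: 86.2668, 84.7250.
Field: lon ⌊86.2668/20⌋ = 4 → E; lat ⌊84.7250/10⌋ = 8 → I.
Square: lon ⌊6.2668/2⌋ = 3; lat ⌊4.7250/1⌋ = 4.
Subsquare: lon ⌊0.2668/0.0833333⌋ = 3 → d; lat ⌊0.7250/0.0416667⌋ = 17 → r.

EI34dr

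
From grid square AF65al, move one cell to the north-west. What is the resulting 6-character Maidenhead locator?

AF55xm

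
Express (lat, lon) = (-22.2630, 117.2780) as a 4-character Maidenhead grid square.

Add 180° to longitude and 90° to latitude: 297.28, 67.74.
Field: 297.28/20 → 14 → O, 67.74/10 → 6 → G; chars OG.
Square: 17.28/2 → 8, 7.74/1 → 7; chars 87.

OG87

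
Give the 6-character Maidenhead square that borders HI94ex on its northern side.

HI95ea

Latitude subsquare x = 23; +1 → 24, wraps to 0 = a, carry into square.
Latitude square 4; +1 → 5.
The longitude characters are unchanged.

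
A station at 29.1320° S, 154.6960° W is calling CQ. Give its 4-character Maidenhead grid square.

Offset from 180°W / 90°S: lon 25.30°, lat 60.87°.
Field: 25.30/20 → 1 → B, 60.87/10 → 6 → G; chars BG.
Square: 5.30/2 → 2, 0.87/1 → 0; chars 20.

BG20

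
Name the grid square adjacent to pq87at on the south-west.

PQ77xs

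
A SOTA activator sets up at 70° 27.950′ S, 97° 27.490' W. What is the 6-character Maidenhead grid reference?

EB19gm

Add 180° to longitude and 90° to latitude: 82.5418, 19.5342.
Field (20°×10°, letters A–R): 82.5418/20 → 4 → E, 19.5342/10 → 1 → B; chars EB.
Square (2°×1°, digits 0–9): 2.5418/2 → 1, 9.5342/1 → 9; chars 19.
Subsquare (5′×2.5′, letters a–x): 0.5418/0.0833333 → 6 → g, 0.5342/0.0416667 → 12 → m; chars gm.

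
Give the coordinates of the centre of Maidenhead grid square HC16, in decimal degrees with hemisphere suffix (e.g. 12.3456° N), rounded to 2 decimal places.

Field H=7, C=2: +7·20° lon, +2·10° lat → SW at lon -40°, lat -70°.
Square 1, 6: +1·2° lon, +6·1° lat → SW at lon -38°, lat -64°.
Cell spans 2° lon × 1° lat. Centre is SW corner plus half of each.
latitude 63.50° S, longitude 37.00° W.

63.50° S, 37.00° W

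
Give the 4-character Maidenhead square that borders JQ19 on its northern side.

Latitude square 9; +1 → 10, wraps to 0, carry into field.
Latitude field Q = 16; +1 → 17 = R.
The longitude characters are unchanged.

JR10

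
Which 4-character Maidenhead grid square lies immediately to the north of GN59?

GO50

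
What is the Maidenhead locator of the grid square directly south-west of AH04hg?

AH04gf

Longitude subsquare h = 7; −1 → 6 = g.
Latitude subsquare g = 6; −1 → 5 = f.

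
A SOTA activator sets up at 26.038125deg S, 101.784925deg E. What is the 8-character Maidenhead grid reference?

OG03vx40

Shift to the Maidenhead origin (180°W, 90°S): lon 281.78492, lat 63.96187.
Field: 281.78492/20 → 14 → O, 63.96187/10 → 6 → G; chars OG.
Square: 1.78492/2 → 0, 3.96187/1 → 3; chars 03.
Subsquare: 1.78492/0.0833333 → 21 → v, 0.96187/0.0416667 → 23 → x; chars vx.
Extended square: 0.03492/0.00833333 → 4, 0.00354/0.00416667 → 0; chars 40.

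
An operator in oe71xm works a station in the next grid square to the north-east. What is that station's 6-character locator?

OE81an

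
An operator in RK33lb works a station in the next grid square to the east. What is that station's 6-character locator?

RK33mb

Longitude subsquare l = 11; +1 → 12 = m.
The latitude characters are unchanged.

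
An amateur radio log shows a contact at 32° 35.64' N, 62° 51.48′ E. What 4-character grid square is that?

MM12

Add 180° to longitude and 90° to latitude: 242.86, 122.59.
Field: 242.86/20 → 12 → M, 122.59/10 → 12 → M; chars MM.
Square: 2.86/2 → 1, 2.59/1 → 2; chars 12.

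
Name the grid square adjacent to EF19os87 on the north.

EF19os88

Latitude extended square 7; +1 → 8.
The longitude characters are unchanged.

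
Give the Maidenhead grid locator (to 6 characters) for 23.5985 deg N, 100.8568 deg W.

Shift to the Maidenhead origin (180°W, 90°S): lon 79.1432, lat 113.5985.
Field: lon ⌊79.1432/20⌋ = 3 → D; lat ⌊113.5985/10⌋ = 11 → L.
Square: lon ⌊19.1432/2⌋ = 9; lat ⌊3.5985/1⌋ = 3.
Subsquare: lon ⌊1.1432/0.0833333⌋ = 13 → n; lat ⌊0.5985/0.0416667⌋ = 14 → o.

DL93no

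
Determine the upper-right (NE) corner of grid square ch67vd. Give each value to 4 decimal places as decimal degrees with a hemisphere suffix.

12.8333° S, 126.1667° W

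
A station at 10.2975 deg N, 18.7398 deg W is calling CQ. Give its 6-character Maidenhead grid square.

IK00ph

Shift to the Maidenhead origin (180°W, 90°S): lon 161.2602, lat 100.2975.
Field (20°×10°, letters A–R): lon ⌊161.2602/20⌋ = 8 → I; lat ⌊100.2975/10⌋ = 10 → K.
Square (2°×1°, digits 0–9): lon ⌊1.2602/2⌋ = 0; lat ⌊0.2975/1⌋ = 0.
Subsquare (5′×2.5′, letters a–x): lon ⌊1.2602/0.0833333⌋ = 15 → p; lat ⌊0.2975/0.0416667⌋ = 7 → h.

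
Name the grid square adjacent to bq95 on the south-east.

CQ04

Longitude square 9; +1 → 10, wraps to 0, carry into field.
Longitude field B = 1; +1 → 2 = C.
Latitude square 5; −1 → 4.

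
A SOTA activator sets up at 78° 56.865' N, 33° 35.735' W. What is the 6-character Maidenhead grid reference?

Add 180° to longitude and 90° to latitude: 146.4044, 168.9477.
Field: 146.4044/20 → 7 → H, 168.9477/10 → 16 → Q; chars HQ.
Square: 6.4044/2 → 3, 8.9477/1 → 8; chars 38.
Subsquare: 0.4044/0.0833333 → 4 → e, 0.9477/0.0416667 → 22 → w; chars ew.

HQ38ew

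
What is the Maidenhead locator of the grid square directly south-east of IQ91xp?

JQ01ao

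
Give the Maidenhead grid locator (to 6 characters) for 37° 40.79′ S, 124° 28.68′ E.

PF22fh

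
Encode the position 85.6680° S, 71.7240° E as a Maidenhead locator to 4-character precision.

Add 180° to longitude and 90° to latitude: 251.72, 4.33.
Field (20°×10°, letters A–R): lon ⌊251.72/20⌋ = 12 → M; lat ⌊4.33/10⌋ = 0 → A.
Square (2°×1°, digits 0–9): lon ⌊11.72/2⌋ = 5; lat ⌊4.33/1⌋ = 4.

MA54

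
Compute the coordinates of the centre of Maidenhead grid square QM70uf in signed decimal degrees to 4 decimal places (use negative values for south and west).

30.2292, 155.7083

Field Q=16, M=12: +16·20° lon, +12·10° lat → SW at lon 140°, lat 30°.
Square 7, 0: +7·2° lon, +0·1° lat → SW at lon 154°, lat 30°.
Subsquare u=20, f=5: +20·0.0833333° lon, +5·0.0416667° lat → SW at lon 155.667°, lat 30.2083°.
Cell spans 0.0833333° lon × 0.0416667° lat. Centre is SW corner plus half of each.
latitude 30.2292, longitude 155.7083.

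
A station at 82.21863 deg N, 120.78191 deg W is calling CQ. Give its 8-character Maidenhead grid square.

CR92of62

Shift to the Maidenhead origin (180°W, 90°S): lon 59.21809, lat 172.21863.
Field: lon ⌊59.21809/20⌋ = 2 → C; lat ⌊172.21863/10⌋ = 17 → R.
Square: lon ⌊19.21809/2⌋ = 9; lat ⌊2.21863/1⌋ = 2.
Subsquare: lon ⌊1.21809/0.0833333⌋ = 14 → o; lat ⌊0.21863/0.0416667⌋ = 5 → f.
Extended square: lon ⌊0.05142/0.00833333⌋ = 6; lat ⌊0.01030/0.00416667⌋ = 2.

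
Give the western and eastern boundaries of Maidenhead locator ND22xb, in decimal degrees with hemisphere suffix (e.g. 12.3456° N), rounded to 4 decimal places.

85.9167° E, 86.0000° E

Field N=13, D=3: +13·20° lon, +3·10° lat → SW at lon 80°, lat -60°.
Square 2, 2: +2·2° lon, +2·1° lat → SW at lon 84°, lat -58°.
Subsquare x=23, b=1: +23·0.0833333° lon, +1·0.0416667° lat → SW at lon 85.9167°, lat -57.9583°.
Cell spans 0.0833333° lon × 0.0416667° lat.
west 85.9167° E, east 86.0000° E.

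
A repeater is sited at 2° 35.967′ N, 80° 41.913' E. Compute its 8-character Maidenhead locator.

NJ02io33

Add 180° to longitude and 90° to latitude: 260.69855, 92.59945.
Field: lon ⌊260.69855/20⌋ = 13 → N; lat ⌊92.59945/10⌋ = 9 → J.
Square: lon ⌊0.69855/2⌋ = 0; lat ⌊2.59945/1⌋ = 2.
Subsquare: lon ⌊0.69855/0.0833333⌋ = 8 → i; lat ⌊0.59945/0.0416667⌋ = 14 → o.
Extended square: lon ⌊0.03188/0.00833333⌋ = 3; lat ⌊0.01612/0.00416667⌋ = 3.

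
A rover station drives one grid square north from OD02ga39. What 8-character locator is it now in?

OD02gb30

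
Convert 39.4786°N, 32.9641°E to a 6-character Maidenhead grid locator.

Shift to the Maidenhead origin (180°W, 90°S): lon 212.9641, lat 129.4786.
Field: lon ⌊212.9641/20⌋ = 10 → K; lat ⌊129.4786/10⌋ = 12 → M.
Square: lon ⌊12.9641/2⌋ = 6; lat ⌊9.4786/1⌋ = 9.
Subsquare: lon ⌊0.9641/0.0833333⌋ = 11 → l; lat ⌊0.4786/0.0416667⌋ = 11 → l.

KM69ll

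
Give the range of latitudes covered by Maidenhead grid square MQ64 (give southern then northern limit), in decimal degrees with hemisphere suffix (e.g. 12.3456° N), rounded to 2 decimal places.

74.00° N, 75.00° N

Field M=12, Q=16: +12·20° lon, +16·10° lat → SW at lon 60°, lat 70°.
Square 6, 4: +6·2° lon, +4·1° lat → SW at lon 72°, lat 74°.
Cell spans 2° lon × 1° lat.
south 74.00° N, north 75.00° N.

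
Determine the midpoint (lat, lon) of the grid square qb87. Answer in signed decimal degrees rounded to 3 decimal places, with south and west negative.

Field Q=16, B=1: +16·20° lon, +1·10° lat → SW at lon 140°, lat -80°.
Square 8, 7: +8·2° lon, +7·1° lat → SW at lon 156°, lat -73°.
Cell spans 2° lon × 1° lat. Centre is SW corner plus half of each.
latitude -72.500, longitude 157.000.

-72.500, 157.000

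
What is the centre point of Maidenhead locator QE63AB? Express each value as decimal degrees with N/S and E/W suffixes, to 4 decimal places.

46.9375° S, 152.0417° E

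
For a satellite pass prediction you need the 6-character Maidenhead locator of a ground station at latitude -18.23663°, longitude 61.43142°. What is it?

Offset from 180°W / 90°S: lon 241.4314°, lat 71.7634°.
Field: 241.4314/20 → 12 → M, 71.7634/10 → 7 → H; chars MH.
Square: 1.4314/2 → 0, 1.7634/1 → 1; chars 01.
Subsquare: 1.4314/0.0833333 → 17 → r, 0.7634/0.0416667 → 18 → s; chars rs.

MH01rs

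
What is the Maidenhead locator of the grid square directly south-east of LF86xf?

LF96ae

Longitude subsquare x = 23; +1 → 24, wraps to 0 = a, carry into square.
Longitude square 8; +1 → 9.
Latitude subsquare f = 5; −1 → 4 = e.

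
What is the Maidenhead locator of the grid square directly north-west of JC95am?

JC85xn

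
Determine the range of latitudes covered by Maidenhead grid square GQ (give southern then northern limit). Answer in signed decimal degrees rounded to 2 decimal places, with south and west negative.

Field G=6, Q=16: +6·20° lon, +16·10° lat → SW at lon -60°, lat 70°.
Cell spans 20° lon × 10° lat.
south 70.00, north 80.00.

70.00, 80.00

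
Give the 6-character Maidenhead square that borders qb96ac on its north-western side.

Longitude subsquare a = 0; −1 → -1, wraps to 23 = x, carry into square.
Longitude square 9; −1 → 8.
Latitude subsquare c = 2; +1 → 3 = d.

QB86xd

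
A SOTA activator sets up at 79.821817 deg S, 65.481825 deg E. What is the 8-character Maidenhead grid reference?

MB20re72

Add 180° to longitude and 90° to latitude: 245.48183, 10.17818.
Field (20°×10°, letters A–R): 245.48183/20 → 12 → M, 10.17818/10 → 1 → B; chars MB.
Square (2°×1°, digits 0–9): 5.48183/2 → 2, 0.17818/1 → 0; chars 20.
Subsquare (5′×2.5′, letters a–x): 1.48183/0.0833333 → 17 → r, 0.17818/0.0416667 → 4 → e; chars re.
Extended square (30″×15″, digits 0–9): 0.06516/0.00833333 → 7, 0.01152/0.00416667 → 2; chars 72.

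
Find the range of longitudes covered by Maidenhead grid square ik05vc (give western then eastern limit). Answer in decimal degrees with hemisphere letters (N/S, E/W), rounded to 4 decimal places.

18.2500° W, 18.1667° W

Field I=8, K=10: +8·20° lon, +10·10° lat → SW at lon -20°, lat 10°.
Square 0, 5: +0·2° lon, +5·1° lat → SW at lon -20°, lat 15°.
Subsquare v=21, c=2: +21·0.0833333° lon, +2·0.0416667° lat → SW at lon -18.25°, lat 15.0833°.
Cell spans 0.0833333° lon × 0.0416667° lat.
west 18.2500° W, east 18.1667° W.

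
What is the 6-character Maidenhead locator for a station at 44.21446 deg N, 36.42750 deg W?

Offset from 180°W / 90°S: lon 143.5725°, lat 134.2145°.
Field: 143.5725/20 → 7 → H, 134.2145/10 → 13 → N; chars HN.
Square: 3.5725/2 → 1, 4.2145/1 → 4; chars 14.
Subsquare: 1.5725/0.0833333 → 18 → s, 0.2145/0.0416667 → 5 → f; chars sf.

HN14sf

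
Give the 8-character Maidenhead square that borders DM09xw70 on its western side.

Longitude extended square 7; −1 → 6.
The latitude characters are unchanged.

DM09xw60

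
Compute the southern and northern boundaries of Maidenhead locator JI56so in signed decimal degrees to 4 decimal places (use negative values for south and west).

Field J=9, I=8: +9·20° lon, +8·10° lat → SW at lon 0°, lat -10°.
Square 5, 6: +5·2° lon, +6·1° lat → SW at lon 10°, lat -4°.
Subsquare s=18, o=14: +18·0.0833333° lon, +14·0.0416667° lat → SW at lon 11.5°, lat -3.41667°.
Cell spans 0.0833333° lon × 0.0416667° lat.
south -3.4167, north -3.3750.

-3.4167, -3.3750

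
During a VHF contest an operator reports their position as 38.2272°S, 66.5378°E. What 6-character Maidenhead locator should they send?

Offset from 180°W / 90°S: lon 246.5378°, lat 51.7728°.
Field (20°×10°, letters A–R): 246.5378/20 → 12 → M, 51.7728/10 → 5 → F; chars MF.
Square (2°×1°, digits 0–9): 6.5378/2 → 3, 1.7728/1 → 1; chars 31.
Subsquare (5′×2.5′, letters a–x): 0.5378/0.0833333 → 6 → g, 0.7728/0.0416667 → 18 → s; chars gs.

MF31gs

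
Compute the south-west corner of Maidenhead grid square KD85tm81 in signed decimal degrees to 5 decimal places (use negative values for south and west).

-54.49583, 37.65000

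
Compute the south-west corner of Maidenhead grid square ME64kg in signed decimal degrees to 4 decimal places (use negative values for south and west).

-45.7500, 72.8333

Field M=12, E=4: +12·20° lon, +4·10° lat → SW at lon 60°, lat -50°.
Square 6, 4: +6·2° lon, +4·1° lat → SW at lon 72°, lat -46°.
Subsquare k=10, g=6: +10·0.0833333° lon, +6·0.0416667° lat → SW at lon 72.8333°, lat -45.75°.
latitude -45.7500, longitude 72.8333.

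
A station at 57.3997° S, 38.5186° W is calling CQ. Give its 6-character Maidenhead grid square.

HD02ro

Offset from 180°W / 90°S: lon 141.4814°, lat 32.6003°.
Field: 141.4814/20 → 7 → H, 32.6003/10 → 3 → D; chars HD.
Square: 1.4814/2 → 0, 2.6003/1 → 2; chars 02.
Subsquare: 1.4814/0.0833333 → 17 → r, 0.6003/0.0416667 → 14 → o; chars ro.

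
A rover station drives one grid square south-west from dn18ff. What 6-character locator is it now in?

Longitude subsquare f = 5; −1 → 4 = e.
Latitude subsquare f = 5; −1 → 4 = e.

DN18ee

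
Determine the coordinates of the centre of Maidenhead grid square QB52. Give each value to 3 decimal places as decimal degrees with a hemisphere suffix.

77.500° S, 151.000° E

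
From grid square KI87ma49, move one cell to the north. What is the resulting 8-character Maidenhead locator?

KI87mb40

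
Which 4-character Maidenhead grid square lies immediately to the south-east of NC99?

Longitude square 9; +1 → 10, wraps to 0, carry into field.
Longitude field N = 13; +1 → 14 = O.
Latitude square 9; −1 → 8.

OC08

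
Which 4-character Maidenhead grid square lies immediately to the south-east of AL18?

Longitude square 1; +1 → 2.
Latitude square 8; −1 → 7.

AL27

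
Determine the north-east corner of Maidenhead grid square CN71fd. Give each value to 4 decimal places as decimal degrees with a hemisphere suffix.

41.1667° N, 125.5000° W

Field C=2, N=13: +2·20° lon, +13·10° lat → SW at lon -140°, lat 40°.
Square 7, 1: +7·2° lon, +1·1° lat → SW at lon -126°, lat 41°.
Subsquare f=5, d=3: +5·0.0833333° lon, +3·0.0416667° lat → SW at lon -125.583°, lat 41.125°.
Cell spans 0.0833333° lon × 0.0416667° lat. NE corner is SW corner plus one full cell.
latitude 41.1667° N, longitude 125.5000° W.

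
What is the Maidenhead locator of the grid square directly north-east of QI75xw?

Longitude subsquare x = 23; +1 → 24, wraps to 0 = a, carry into square.
Longitude square 7; +1 → 8.
Latitude subsquare w = 22; +1 → 23 = x.

QI85ax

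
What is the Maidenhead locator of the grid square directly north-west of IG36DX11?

IG36dx02

Longitude extended square 1; −1 → 0.
Latitude extended square 1; +1 → 2.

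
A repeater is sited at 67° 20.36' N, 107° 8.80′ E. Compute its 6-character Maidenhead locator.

OP37ni

Offset from 180°W / 90°S: lon 287.1467°, lat 157.3393°.
Field (20°×10°, letters A–R): lon ⌊287.1467/20⌋ = 14 → O; lat ⌊157.3393/10⌋ = 15 → P.
Square (2°×1°, digits 0–9): lon ⌊7.1467/2⌋ = 3; lat ⌊7.3393/1⌋ = 7.
Subsquare (5′×2.5′, letters a–x): lon ⌊1.1467/0.0833333⌋ = 13 → n; lat ⌊0.3393/0.0416667⌋ = 8 → i.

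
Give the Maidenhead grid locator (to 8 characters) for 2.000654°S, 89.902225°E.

Offset from 180°W / 90°S: lon 269.90222°, lat 87.99935°.
Field: 269.90222/20 → 13 → N, 87.99935/10 → 8 → I; chars NI.
Square: 9.90222/2 → 4, 7.99935/1 → 7; chars 47.
Subsquare: 1.90222/0.0833333 → 22 → w, 0.99935/0.0416667 → 23 → x; chars wx.
Extended square: 0.06889/0.00833333 → 8, 0.04101/0.00416667 → 9; chars 89.

NI47wx89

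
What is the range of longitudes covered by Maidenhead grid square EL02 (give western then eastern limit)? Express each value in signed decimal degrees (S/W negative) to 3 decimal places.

-100.000, -98.000

Field E=4, L=11: +4·20° lon, +11·10° lat → SW at lon -100°, lat 20°.
Square 0, 2: +0·2° lon, +2·1° lat → SW at lon -100°, lat 22°.
Cell spans 2° lon × 1° lat.
west -100.000, east -98.000.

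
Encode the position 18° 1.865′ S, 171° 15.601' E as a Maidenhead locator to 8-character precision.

Add 180° to longitude and 90° to latitude: 351.26002, 71.96892.
Field (20°×10°, letters A–R): lon ⌊351.26002/20⌋ = 17 → R; lat ⌊71.96892/10⌋ = 7 → H.
Square (2°×1°, digits 0–9): lon ⌊11.26002/2⌋ = 5; lat ⌊1.96892/1⌋ = 1.
Subsquare (5′×2.5′, letters a–x): lon ⌊1.26002/0.0833333⌋ = 15 → p; lat ⌊0.96892/0.0416667⌋ = 23 → x.
Extended square (30″×15″, digits 0–9): lon ⌊0.01002/0.00833333⌋ = 1; lat ⌊0.01058/0.00416667⌋ = 2.

RH51px12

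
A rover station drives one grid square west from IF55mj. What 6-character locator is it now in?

Longitude subsquare m = 12; −1 → 11 = l.
The latitude characters are unchanged.

IF55lj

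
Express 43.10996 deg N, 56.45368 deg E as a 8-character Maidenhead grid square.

LN83fc46

Add 180° to longitude and 90° to latitude: 236.45368, 133.10996.
Field (20°×10°, letters A–R): lon ⌊236.45368/20⌋ = 11 → L; lat ⌊133.10996/10⌋ = 13 → N.
Square (2°×1°, digits 0–9): lon ⌊16.45368/2⌋ = 8; lat ⌊3.10996/1⌋ = 3.
Subsquare (5′×2.5′, letters a–x): lon ⌊0.45368/0.0833333⌋ = 5 → f; lat ⌊0.10996/0.0416667⌋ = 2 → c.
Extended square (30″×15″, digits 0–9): lon ⌊0.03701/0.00833333⌋ = 4; lat ⌊0.02663/0.00416667⌋ = 6.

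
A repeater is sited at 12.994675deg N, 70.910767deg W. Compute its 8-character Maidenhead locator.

FK42nx08

Offset from 180°W / 90°S: lon 109.08923°, lat 102.99468°.
Field: lon ⌊109.08923/20⌋ = 5 → F; lat ⌊102.99468/10⌋ = 10 → K.
Square: lon ⌊9.08923/2⌋ = 4; lat ⌊2.99468/1⌋ = 2.
Subsquare: lon ⌊1.08923/0.0833333⌋ = 13 → n; lat ⌊0.99468/0.0416667⌋ = 23 → x.
Extended square: lon ⌊0.00590/0.00833333⌋ = 0; lat ⌊0.03634/0.00416667⌋ = 8.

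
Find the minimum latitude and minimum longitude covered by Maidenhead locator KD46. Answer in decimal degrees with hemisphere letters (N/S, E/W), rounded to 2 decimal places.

Field K=10, D=3: +10·20° lon, +3·10° lat → SW at lon 20°, lat -60°.
Square 4, 6: +4·2° lon, +6·1° lat → SW at lon 28°, lat -54°.
latitude 54.00° S, longitude 28.00° E.

54.00° S, 28.00° E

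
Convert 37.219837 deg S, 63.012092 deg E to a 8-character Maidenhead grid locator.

MF12ms17

Offset from 180°W / 90°S: lon 243.01209°, lat 52.78016°.
Field: 243.01209/20 → 12 → M, 52.78016/10 → 5 → F; chars MF.
Square: 3.01209/2 → 1, 2.78016/1 → 2; chars 12.
Subsquare: 1.01209/0.0833333 → 12 → m, 0.78016/0.0416667 → 18 → s; chars ms.
Extended square: 0.01209/0.00833333 → 1, 0.03016/0.00416667 → 7; chars 17.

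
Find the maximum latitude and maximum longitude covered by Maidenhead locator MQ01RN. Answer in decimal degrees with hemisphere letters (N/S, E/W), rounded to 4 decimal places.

Field M=12, Q=16: +12·20° lon, +16·10° lat → SW at lon 60°, lat 70°.
Square 0, 1: +0·2° lon, +1·1° lat → SW at lon 60°, lat 71°.
Subsquare r=17, n=13: +17·0.0833333° lon, +13·0.0416667° lat → SW at lon 61.4167°, lat 71.5417°.
Cell spans 0.0833333° lon × 0.0416667° lat. NE corner is SW corner plus one full cell.
latitude 71.5833° N, longitude 61.5000° E.

71.5833° N, 61.5000° E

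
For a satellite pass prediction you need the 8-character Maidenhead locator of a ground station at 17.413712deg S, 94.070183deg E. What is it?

NH72ao80

Shift to the Maidenhead origin (180°W, 90°S): lon 274.07018, lat 72.58629.
Field: lon ⌊274.07018/20⌋ = 13 → N; lat ⌊72.58629/10⌋ = 7 → H.
Square: lon ⌊14.07018/2⌋ = 7; lat ⌊2.58629/1⌋ = 2.
Subsquare: lon ⌊0.07018/0.0833333⌋ = 0 → a; lat ⌊0.58629/0.0416667⌋ = 14 → o.
Extended square: lon ⌊0.07018/0.00833333⌋ = 8; lat ⌊0.00295/0.00416667⌋ = 0.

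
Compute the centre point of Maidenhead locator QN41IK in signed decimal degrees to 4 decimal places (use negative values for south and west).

41.4375, 148.7083

Field Q=16, N=13: +16·20° lon, +13·10° lat → SW at lon 140°, lat 40°.
Square 4, 1: +4·2° lon, +1·1° lat → SW at lon 148°, lat 41°.
Subsquare i=8, k=10: +8·0.0833333° lon, +10·0.0416667° lat → SW at lon 148.667°, lat 41.4167°.
Cell spans 0.0833333° lon × 0.0416667° lat. Centre is SW corner plus half of each.
latitude 41.4375, longitude 148.7083.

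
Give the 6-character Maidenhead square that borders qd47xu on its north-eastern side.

Longitude subsquare x = 23; +1 → 24, wraps to 0 = a, carry into square.
Longitude square 4; +1 → 5.
Latitude subsquare u = 20; +1 → 21 = v.

QD57av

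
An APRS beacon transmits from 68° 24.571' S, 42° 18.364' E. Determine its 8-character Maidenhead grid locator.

Offset from 180°W / 90°S: lon 222.30607°, lat 21.59048°.
Field: lon ⌊222.30607/20⌋ = 11 → L; lat ⌊21.59048/10⌋ = 2 → C.
Square: lon ⌊2.30607/2⌋ = 1; lat ⌊1.59048/1⌋ = 1.
Subsquare: lon ⌊0.30607/0.0833333⌋ = 3 → d; lat ⌊0.59048/0.0416667⌋ = 14 → o.
Extended square: lon ⌊0.05607/0.00833333⌋ = 6; lat ⌊0.00715/0.00416667⌋ = 1.

LC11do61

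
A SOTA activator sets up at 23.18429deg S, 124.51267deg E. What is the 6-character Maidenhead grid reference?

Shift to the Maidenhead origin (180°W, 90°S): lon 304.5127, lat 66.8157.
Field (20°×10°, letters A–R): lon ⌊304.5127/20⌋ = 15 → P; lat ⌊66.8157/10⌋ = 6 → G.
Square (2°×1°, digits 0–9): lon ⌊4.5127/2⌋ = 2; lat ⌊6.8157/1⌋ = 6.
Subsquare (5′×2.5′, letters a–x): lon ⌊0.5127/0.0833333⌋ = 6 → g; lat ⌊0.8157/0.0416667⌋ = 19 → t.

PG26gt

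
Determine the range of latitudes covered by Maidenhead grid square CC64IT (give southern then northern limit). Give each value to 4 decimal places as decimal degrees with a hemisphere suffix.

Field C=2, C=2: +2·20° lon, +2·10° lat → SW at lon -140°, lat -70°.
Square 6, 4: +6·2° lon, +4·1° lat → SW at lon -128°, lat -66°.
Subsquare i=8, t=19: +8·0.0833333° lon, +19·0.0416667° lat → SW at lon -127.333°, lat -65.2083°.
Cell spans 0.0833333° lon × 0.0416667° lat.
south 65.2083° S, north 65.1667° S.

65.2083° S, 65.1667° S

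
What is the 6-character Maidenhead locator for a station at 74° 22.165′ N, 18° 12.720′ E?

Add 180° to longitude and 90° to latitude: 198.2120, 164.3694.
Field: lon ⌊198.2120/20⌋ = 9 → J; lat ⌊164.3694/10⌋ = 16 → Q.
Square: lon ⌊18.2120/2⌋ = 9; lat ⌊4.3694/1⌋ = 4.
Subsquare: lon ⌊0.2120/0.0833333⌋ = 2 → c; lat ⌊0.3694/0.0416667⌋ = 8 → i.

JQ94ci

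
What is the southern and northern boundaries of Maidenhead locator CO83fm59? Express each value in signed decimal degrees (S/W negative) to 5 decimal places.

Field C=2, O=14: +2·20° lon, +14·10° lat → SW at lon -140°, lat 50°.
Square 8, 3: +8·2° lon, +3·1° lat → SW at lon -124°, lat 53°.
Subsquare f=5, m=12: +5·0.0833333° lon, +12·0.0416667° lat → SW at lon -123.583°, lat 53.5°.
Extended square 5, 9: +5·0.00833333° lon, +9·0.00416667° lat → SW at lon -123.542°, lat 53.5375°.
Cell spans 0.00833333° lon × 0.00416667° lat.
south 53.53750, north 53.54167.

53.53750, 53.54167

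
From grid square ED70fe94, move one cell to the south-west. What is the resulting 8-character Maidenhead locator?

ED70fe83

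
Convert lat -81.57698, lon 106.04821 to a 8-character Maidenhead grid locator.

Offset from 180°W / 90°S: lon 286.04821°, lat 8.42302°.
Field (20°×10°, letters A–R): 286.04821/20 → 14 → O, 8.42302/10 → 0 → A; chars OA.
Square (2°×1°, digits 0–9): 6.04821/2 → 3, 8.42302/1 → 8; chars 38.
Subsquare (5′×2.5′, letters a–x): 0.04821/0.0833333 → 0 → a, 0.42302/0.0416667 → 10 → k; chars ak.
Extended square (30″×15″, digits 0–9): 0.04821/0.00833333 → 5, 0.00635/0.00416667 → 1; chars 51.

OA38ak51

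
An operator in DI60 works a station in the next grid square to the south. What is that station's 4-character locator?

Latitude square 0; −1 → -1, wraps to 9, carry into field.
Latitude field I = 8; −1 → 7 = H.
The longitude characters are unchanged.

DH69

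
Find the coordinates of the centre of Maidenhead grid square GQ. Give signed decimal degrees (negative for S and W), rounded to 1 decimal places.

75.0, -50.0

Field G=6, Q=16: +6·20° lon, +16·10° lat → SW at lon -60°, lat 70°.
Cell spans 20° lon × 10° lat. Centre is SW corner plus half of each.
latitude 75.0, longitude -50.0.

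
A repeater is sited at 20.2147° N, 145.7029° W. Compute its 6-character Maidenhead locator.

BL70df

Add 180° to longitude and 90° to latitude: 34.2971, 110.2147.
Field (20°×10°, letters A–R): lon ⌊34.2971/20⌋ = 1 → B; lat ⌊110.2147/10⌋ = 11 → L.
Square (2°×1°, digits 0–9): lon ⌊14.2971/2⌋ = 7; lat ⌊0.2147/1⌋ = 0.
Subsquare (5′×2.5′, letters a–x): lon ⌊0.2971/0.0833333⌋ = 3 → d; lat ⌊0.2147/0.0416667⌋ = 5 → f.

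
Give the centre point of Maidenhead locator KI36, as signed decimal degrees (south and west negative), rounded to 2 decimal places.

-3.50, 27.00

Field K=10, I=8: +10·20° lon, +8·10° lat → SW at lon 20°, lat -10°.
Square 3, 6: +3·2° lon, +6·1° lat → SW at lon 26°, lat -4°.
Cell spans 2° lon × 1° lat. Centre is SW corner plus half of each.
latitude -3.50, longitude 27.00.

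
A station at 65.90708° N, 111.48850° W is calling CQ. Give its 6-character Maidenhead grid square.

DP45gv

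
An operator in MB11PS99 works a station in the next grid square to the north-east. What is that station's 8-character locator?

Longitude extended square 9; +1 → 10, wraps to 0, carry into subsquare.
Longitude subsquare p = 15; +1 → 16 = q.
Latitude extended square 9; +1 → 10, wraps to 0, carry into subsquare.
Latitude subsquare s = 18; +1 → 19 = t.

MB11qt00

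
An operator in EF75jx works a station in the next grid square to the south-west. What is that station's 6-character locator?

Longitude subsquare j = 9; −1 → 8 = i.
Latitude subsquare x = 23; −1 → 22 = w.

EF75iw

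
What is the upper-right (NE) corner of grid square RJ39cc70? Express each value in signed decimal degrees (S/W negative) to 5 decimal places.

9.08750, 166.23333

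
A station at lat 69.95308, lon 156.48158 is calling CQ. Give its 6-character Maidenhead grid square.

QP89fw

Shift to the Maidenhead origin (180°W, 90°S): lon 336.4816, lat 159.9531.
Field: lon ⌊336.4816/20⌋ = 16 → Q; lat ⌊159.9531/10⌋ = 15 → P.
Square: lon ⌊16.4816/2⌋ = 8; lat ⌊9.9531/1⌋ = 9.
Subsquare: lon ⌊0.4816/0.0833333⌋ = 5 → f; lat ⌊0.9531/0.0416667⌋ = 22 → w.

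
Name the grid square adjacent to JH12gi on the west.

Longitude subsquare g = 6; −1 → 5 = f.
The latitude characters are unchanged.

JH12fi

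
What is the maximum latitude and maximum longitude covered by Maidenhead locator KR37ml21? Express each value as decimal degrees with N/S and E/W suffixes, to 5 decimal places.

87.46667° N, 27.02500° E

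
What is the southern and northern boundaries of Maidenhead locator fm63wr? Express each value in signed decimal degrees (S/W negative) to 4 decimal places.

33.7083, 33.7500

Field F=5, M=12: +5·20° lon, +12·10° lat → SW at lon -80°, lat 30°.
Square 6, 3: +6·2° lon, +3·1° lat → SW at lon -68°, lat 33°.
Subsquare w=22, r=17: +22·0.0833333° lon, +17·0.0416667° lat → SW at lon -66.1667°, lat 33.7083°.
Cell spans 0.0833333° lon × 0.0416667° lat.
south 33.7083, north 33.7500.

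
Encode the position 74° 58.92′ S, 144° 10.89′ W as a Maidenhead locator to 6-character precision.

Shift to the Maidenhead origin (180°W, 90°S): lon 35.8185, lat 15.0180.
Field: 35.8185/20 → 1 → B, 15.0180/10 → 1 → B; chars BB.
Square: 15.8185/2 → 7, 5.0180/1 → 5; chars 75.
Subsquare: 1.8185/0.0833333 → 21 → v, 0.0180/0.0416667 → 0 → a; chars va.

BB75va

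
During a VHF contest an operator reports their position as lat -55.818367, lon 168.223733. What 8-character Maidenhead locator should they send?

Offset from 180°W / 90°S: lon 348.22373°, lat 34.18163°.
Field: lon ⌊348.22373/20⌋ = 17 → R; lat ⌊34.18163/10⌋ = 3 → D.
Square: lon ⌊8.22373/2⌋ = 4; lat ⌊4.18163/1⌋ = 4.
Subsquare: lon ⌊0.22373/0.0833333⌋ = 2 → c; lat ⌊0.18163/0.0416667⌋ = 4 → e.
Extended square: lon ⌊0.05707/0.00833333⌋ = 6; lat ⌊0.01497/0.00416667⌋ = 3.

RD44ce63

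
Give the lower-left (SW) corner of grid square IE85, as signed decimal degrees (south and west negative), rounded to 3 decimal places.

Field I=8, E=4: +8·20° lon, +4·10° lat → SW at lon -20°, lat -50°.
Square 8, 5: +8·2° lon, +5·1° lat → SW at lon -4°, lat -45°.
latitude -45.000, longitude -4.000.

-45.000, -4.000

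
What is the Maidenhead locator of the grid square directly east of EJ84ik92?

Longitude extended square 9; +1 → 10, wraps to 0, carry into subsquare.
Longitude subsquare i = 8; +1 → 9 = j.
The latitude characters are unchanged.

EJ84jk02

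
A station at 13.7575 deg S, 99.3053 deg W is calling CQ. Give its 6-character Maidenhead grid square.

Shift to the Maidenhead origin (180°W, 90°S): lon 80.6947, lat 76.2425.
Field: lon ⌊80.6947/20⌋ = 4 → E; lat ⌊76.2425/10⌋ = 7 → H.
Square: lon ⌊0.6947/2⌋ = 0; lat ⌊6.2425/1⌋ = 6.
Subsquare: lon ⌊0.6947/0.0833333⌋ = 8 → i; lat ⌊0.2425/0.0416667⌋ = 5 → f.

EH06if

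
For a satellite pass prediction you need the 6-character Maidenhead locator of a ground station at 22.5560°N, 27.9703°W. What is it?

HL62an

Add 180° to longitude and 90° to latitude: 152.0297, 112.5560.
Field (20°×10°, letters A–R): 152.0297/20 → 7 → H, 112.5560/10 → 11 → L; chars HL.
Square (2°×1°, digits 0–9): 12.0297/2 → 6, 2.5560/1 → 2; chars 62.
Subsquare (5′×2.5′, letters a–x): 0.0297/0.0833333 → 0 → a, 0.5560/0.0416667 → 13 → n; chars an.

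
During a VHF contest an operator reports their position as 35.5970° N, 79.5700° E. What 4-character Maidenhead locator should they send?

MM95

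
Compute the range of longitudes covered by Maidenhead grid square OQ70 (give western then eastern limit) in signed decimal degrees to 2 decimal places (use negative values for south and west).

Field O=14, Q=16: +14·20° lon, +16·10° lat → SW at lon 100°, lat 70°.
Square 7, 0: +7·2° lon, +0·1° lat → SW at lon 114°, lat 70°.
Cell spans 2° lon × 1° lat.
west 114.00, east 116.00.

114.00, 116.00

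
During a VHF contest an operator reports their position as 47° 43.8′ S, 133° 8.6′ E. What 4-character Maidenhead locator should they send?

Add 180° to longitude and 90° to latitude: 313.14, 42.27.
Field: 313.14/20 → 15 → P, 42.27/10 → 4 → E; chars PE.
Square: 13.14/2 → 6, 2.27/1 → 2; chars 62.

PE62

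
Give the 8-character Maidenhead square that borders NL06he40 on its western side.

NL06he30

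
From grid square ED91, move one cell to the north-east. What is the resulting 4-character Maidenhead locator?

Longitude square 9; +1 → 10, wraps to 0, carry into field.
Longitude field E = 4; +1 → 5 = F.
Latitude square 1; +1 → 2.

FD02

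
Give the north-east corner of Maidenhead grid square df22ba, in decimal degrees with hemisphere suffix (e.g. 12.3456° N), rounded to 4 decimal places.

37.9583° S, 115.8333° W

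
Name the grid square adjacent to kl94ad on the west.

Longitude subsquare a = 0; −1 → -1, wraps to 23 = x, carry into square.
Longitude square 9; −1 → 8.
The latitude characters are unchanged.

KL84xd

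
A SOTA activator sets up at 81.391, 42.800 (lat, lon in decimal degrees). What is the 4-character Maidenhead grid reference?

LR11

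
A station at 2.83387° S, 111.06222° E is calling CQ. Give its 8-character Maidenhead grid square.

OI57md79

Shift to the Maidenhead origin (180°W, 90°S): lon 291.06222, lat 87.16613.
Field (20°×10°, letters A–R): 291.06222/20 → 14 → O, 87.16613/10 → 8 → I; chars OI.
Square (2°×1°, digits 0–9): 11.06222/2 → 5, 7.16613/1 → 7; chars 57.
Subsquare (5′×2.5′, letters a–x): 1.06222/0.0833333 → 12 → m, 0.16613/0.0416667 → 3 → d; chars md.
Extended square (30″×15″, digits 0–9): 0.06222/0.00833333 → 7, 0.04113/0.00416667 → 9; chars 79.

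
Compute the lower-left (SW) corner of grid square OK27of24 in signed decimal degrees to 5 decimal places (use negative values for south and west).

17.22500, 105.18333

Field O=14, K=10: +14·20° lon, +10·10° lat → SW at lon 100°, lat 10°.
Square 2, 7: +2·2° lon, +7·1° lat → SW at lon 104°, lat 17°.
Subsquare o=14, f=5: +14·0.0833333° lon, +5·0.0416667° lat → SW at lon 105.167°, lat 17.2083°.
Extended square 2, 4: +2·0.00833333° lon, +4·0.00416667° lat → SW at lon 105.183°, lat 17.225°.
latitude 17.22500, longitude 105.18333.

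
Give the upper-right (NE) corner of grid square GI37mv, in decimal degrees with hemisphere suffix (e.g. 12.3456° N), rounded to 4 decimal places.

2.0833° S, 52.9167° W

Field G=6, I=8: +6·20° lon, +8·10° lat → SW at lon -60°, lat -10°.
Square 3, 7: +3·2° lon, +7·1° lat → SW at lon -54°, lat -3°.
Subsquare m=12, v=21: +12·0.0833333° lon, +21·0.0416667° lat → SW at lon -53°, lat -2.125°.
Cell spans 0.0833333° lon × 0.0416667° lat. NE corner is SW corner plus one full cell.
latitude 2.0833° S, longitude 52.9167° W.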